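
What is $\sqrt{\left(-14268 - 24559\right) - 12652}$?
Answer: $i \sqrt{51479} \approx 226.89 i$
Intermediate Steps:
$\sqrt{\left(-14268 - 24559\right) - 12652} = \sqrt{-38827 - 12652} = \sqrt{-51479} = i \sqrt{51479}$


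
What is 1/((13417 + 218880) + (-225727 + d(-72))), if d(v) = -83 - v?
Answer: 1/6559 ≈ 0.00015246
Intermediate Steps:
1/((13417 + 218880) + (-225727 + d(-72))) = 1/((13417 + 218880) + (-225727 + (-83 - 1*(-72)))) = 1/(232297 + (-225727 + (-83 + 72))) = 1/(232297 + (-225727 - 11)) = 1/(232297 - 225738) = 1/6559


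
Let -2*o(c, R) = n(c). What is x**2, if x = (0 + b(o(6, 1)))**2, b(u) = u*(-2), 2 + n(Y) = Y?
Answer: 256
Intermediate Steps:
n(Y) = -2 + Y
o(c, R) = 1 - c/2 (o(c, R) = -(-2 + c)/2 = 1 - c/2)
b(u) = -2*u
x = 16 (x = (0 - 2*(1 - 1/2*6))**2 = (0 - 2*(1 - 3))**2 = (0 - 2*(-2))**2 = (0 + 4)**2 = 4**2 = 16)
x**2 = 16**2 = 256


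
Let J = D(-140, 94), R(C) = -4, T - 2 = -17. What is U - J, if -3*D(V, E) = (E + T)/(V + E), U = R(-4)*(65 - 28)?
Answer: -20503/138 ≈ -148.57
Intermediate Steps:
T = -15 (T = 2 - 17 = -15)
U = -148 (U = -4*(65 - 28) = -4*37 = -148)
D(V, E) = -(-15 + E)/(3*(E + V)) (D(V, E) = -(E - 15)/(3*(V + E)) = -(-15 + E)/(3*(E + V)))
J = 79/138 (J = (5 - ⅓*94)/(94 - 140) = (5 - 94/3)/(-46) = -1/46*(-79/3) = 79/138 ≈ 0.57246)
U - J = -148 - 1*79/138 = -148 - 79/138 = -20503/138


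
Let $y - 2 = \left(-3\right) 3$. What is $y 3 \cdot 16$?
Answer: $-336$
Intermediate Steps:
$y = -7$ ($y = 2 - 9 = -7$)
$y 3 \cdot 16 = \left(-7\right) 3 \cdot 16 = \left(-21\right) 16 = -336$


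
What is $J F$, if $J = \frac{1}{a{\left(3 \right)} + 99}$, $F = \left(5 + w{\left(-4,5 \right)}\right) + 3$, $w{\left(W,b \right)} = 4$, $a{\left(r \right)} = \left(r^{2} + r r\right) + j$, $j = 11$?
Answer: $\frac{3}{32} \approx 0.09375$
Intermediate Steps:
$a{\left(r \right)} = 11 + 2 r^{2}$ ($a{\left(r \right)} = \left(r^{2} + r r\right) + 11 = \left(r^{2} + r^{2}\right) + 11 = 2 r^{2} + 11 = 11 + 2 r^{2}$)
$F = 12$ ($F = \left(5 + 4\right) + 3 = 9 + 3 = 12$)
$J = \frac{1}{128}$ ($J = \frac{1}{\left(11 + 2 \cdot 3^{2}\right) + 99} = \frac{1}{\left(11 + 2 \cdot 9\right) + 99} = \frac{1}{\left(11 + 18\right) + 99} = \frac{1}{29 + 99} = \frac{1}{128} \approx 0.0078125$)
$J F = \frac{1}{128} \cdot 12 = \frac{3}{32}$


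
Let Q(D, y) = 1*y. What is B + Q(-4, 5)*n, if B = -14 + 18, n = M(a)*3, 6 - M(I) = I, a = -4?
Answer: 154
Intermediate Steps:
Q(D, y) = y
M(I) = 6 - I
n = 30 (n = (6 - 1*(-4))*3 = (6 + 4)*3 = 10*3 = 30)
B = 4
B + Q(-4, 5)*n = 4 + 5*30 = 4 + 150 = 154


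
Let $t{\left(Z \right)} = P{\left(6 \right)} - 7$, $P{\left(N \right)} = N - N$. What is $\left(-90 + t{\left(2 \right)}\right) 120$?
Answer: $-11640$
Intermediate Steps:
$P{\left(N \right)} = 0$
$t{\left(Z \right)} = -7$ ($t{\left(Z \right)} = 0 - 7 = -7$)
$\left(-90 + t{\left(2 \right)}\right) 120 = \left(-90 - 7\right) 120 = \left(-97\right) 120 = -11640$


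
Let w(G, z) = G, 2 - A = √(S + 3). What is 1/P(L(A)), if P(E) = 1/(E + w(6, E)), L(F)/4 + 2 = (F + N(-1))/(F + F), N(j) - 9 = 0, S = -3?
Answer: 9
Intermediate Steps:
A = 2 (A = 2 - √(-3 + 3) = 2 - √0 = 2 - 1*0 = 2 + 0 = 2)
N(j) = 9 (N(j) = 9 + 0 = 9)
L(F) = -8 + 2*(9 + F)/F (L(F) = -8 + 4*((F + 9)/(F + F)) = -8 + 4*((9 + F)/((2*F))) = -8 + 4*((9 + F)*(1/(2*F))) = -8 + 4*((9 + F)/(2*F)) = -8 + 2*(9 + F)/F)
P(E) = 1/(6 + E) (P(E) = 1/(E + 6) = 1/(6 + E))
1/P(L(A)) = 1/(1/(6 + (-6 + 18/2))) = 1/(1/(6 + (-6 + 18*(½)))) = 1/(1/(6 + (-6 + 9))) = 1/(1/(6 + 3)) = 1/(1/9) = 1/(⅑) = 9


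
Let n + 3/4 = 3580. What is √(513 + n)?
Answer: √16369/2 ≈ 63.971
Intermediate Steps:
n = 14317/4 (n = -¾ + 3580 = 14317/4 ≈ 3579.3)
√(513 + n) = √(513 + 14317/4) = √(16369/4) = √16369/2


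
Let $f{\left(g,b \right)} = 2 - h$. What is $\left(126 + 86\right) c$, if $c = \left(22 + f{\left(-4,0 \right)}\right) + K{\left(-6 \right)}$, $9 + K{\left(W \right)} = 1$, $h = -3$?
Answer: $4028$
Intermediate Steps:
$K{\left(W \right)} = -8$ ($K{\left(W \right)} = -9 + 1 = -8$)
$f{\left(g,b \right)} = 5$ ($f{\left(g,b \right)} = 2 - -3 = 2 + 3 = 5$)
$c = 19$ ($c = \left(22 + 5\right) - 8 = 27 - 8 = 19$)
$\left(126 + 86\right) c = \left(126 + 86\right) 19 = 212 \cdot 19 = 4028$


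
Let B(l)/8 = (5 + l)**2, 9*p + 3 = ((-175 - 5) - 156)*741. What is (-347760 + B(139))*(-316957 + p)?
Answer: 62676971136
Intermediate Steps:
p = -82993/3 (p = -1/3 + (((-175 - 5) - 156)*741)/9 = -1/3 + ((-180 - 156)*741)/9 = -1/3 + (-336*741)/9 = -1/3 + (1/9)*(-248976) = -1/3 - 27664 = -82993/3 ≈ -27664.)
B(l) = 8*(5 + l)**2
(-347760 + B(139))*(-316957 + p) = (-347760 + 8*(5 + 139)**2)*(-316957 - 82993/3) = (-347760 + 8*144**2)*(-1033864/3) = (-347760 + 8*20736)*(-1033864/3) = (-347760 + 165888)*(-1033864/3) = -181872*(-1033864/3) = 62676971136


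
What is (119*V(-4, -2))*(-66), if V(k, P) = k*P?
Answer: -62832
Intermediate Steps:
V(k, P) = P*k
(119*V(-4, -2))*(-66) = (119*(-2*(-4)))*(-66) = (119*8)*(-66) = 952*(-66) = -62832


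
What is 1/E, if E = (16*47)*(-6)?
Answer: -1/4512 ≈ -0.00022163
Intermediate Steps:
E = -4512 (E = 752*(-6) = -4512)
1/E = 1/(-4512) = -1/4512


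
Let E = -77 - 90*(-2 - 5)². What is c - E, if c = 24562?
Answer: 29049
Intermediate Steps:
E = -4487 (E = -77 - 90*(-7)² = -77 - 90*49 = -77 - 4410 = -4487)
c - E = 24562 - 1*(-4487) = 24562 + 4487 = 29049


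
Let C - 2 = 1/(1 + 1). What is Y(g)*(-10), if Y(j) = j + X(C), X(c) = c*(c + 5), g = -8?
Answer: -215/2 ≈ -107.50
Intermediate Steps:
C = 5/2 (C = 2 + 1/(1 + 1) = 2 + 1/2 = 2 + ½ = 5/2 ≈ 2.5000)
X(c) = c*(5 + c)
Y(j) = 75/4 + j (Y(j) = j + 5*(5 + 5/2)/2 = j + (5/2)*(15/2) = j + 75/4 = 75/4 + j)
Y(g)*(-10) = (75/4 - 8)*(-10) = (43/4)*(-10) = -215/2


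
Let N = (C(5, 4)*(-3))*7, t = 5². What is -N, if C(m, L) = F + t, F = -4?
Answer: 441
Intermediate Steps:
t = 25
C(m, L) = 21 (C(m, L) = -4 + 25 = 21)
N = -441 (N = (21*(-3))*7 = -63*7 = -441)
-N = -1*(-441) = 441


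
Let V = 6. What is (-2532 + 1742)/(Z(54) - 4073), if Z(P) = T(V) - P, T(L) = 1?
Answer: 395/2063 ≈ 0.19147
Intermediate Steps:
Z(P) = 1 - P
(-2532 + 1742)/(Z(54) - 4073) = (-2532 + 1742)/((1 - 1*54) - 4073) = -790/((1 - 54) - 4073) = -790/(-53 - 4073) = -790/(-4126) = -790*(-1/4126) = 395/2063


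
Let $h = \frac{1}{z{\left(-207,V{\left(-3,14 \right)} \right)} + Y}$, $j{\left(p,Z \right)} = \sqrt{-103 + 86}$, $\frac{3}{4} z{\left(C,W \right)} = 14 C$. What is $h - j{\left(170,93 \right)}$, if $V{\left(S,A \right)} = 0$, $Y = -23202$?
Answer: $- \frac{1}{27066} - i \sqrt{17} \approx -3.6947 \cdot 10^{-5} - 4.1231 i$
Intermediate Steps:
$z{\left(C,W \right)} = \frac{56 C}{3}$ ($z{\left(C,W \right)} = \frac{4 \cdot 14 C}{3} = \frac{56 C}{3}$)
$j{\left(p,Z \right)} = i \sqrt{17}$ ($j{\left(p,Z \right)} = \sqrt{-17} = i \sqrt{17}$)
$h = - \frac{1}{27066}$ ($h = \frac{1}{\frac{56}{3} \left(-207\right) - 23202} = \frac{1}{-3864 - 23202} = \frac{1}{-27066} = - \frac{1}{27066} \approx -3.6947 \cdot 10^{-5}$)
$h - j{\left(170,93 \right)} = - \frac{1}{27066} - i \sqrt{17}$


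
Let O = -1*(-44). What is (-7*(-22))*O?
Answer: 6776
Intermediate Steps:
O = 44
(-7*(-22))*O = -7*(-22)*44 = 154*44 = 6776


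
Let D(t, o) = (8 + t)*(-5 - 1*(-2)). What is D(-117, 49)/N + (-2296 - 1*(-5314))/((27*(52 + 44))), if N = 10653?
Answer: 1833241/1534032 ≈ 1.1950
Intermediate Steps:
D(t, o) = -24 - 3*t (D(t, o) = (8 + t)*(-5 + 2) = (8 + t)*(-3) = -24 - 3*t)
D(-117, 49)/N + (-2296 - 1*(-5314))/((27*(52 + 44))) = (-24 - 3*(-117))/10653 + (-2296 - 1*(-5314))/((27*(52 + 44))) = (-24 + 351)*(1/10653) + (-2296 + 5314)/((27*96)) = 327*(1/10653) + 3018/2592 = 109/3551 + 3018*(1/2592) = 109/3551 + 503/432 = 1833241/1534032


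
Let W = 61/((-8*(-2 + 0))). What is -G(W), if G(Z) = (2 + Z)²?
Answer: -8649/256 ≈ -33.785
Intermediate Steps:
W = 61/16 (W = 61/((-8*(-2))) = 61/16 ≈ 3.8125)
-G(W) = -(2 + 61/16)² = -(93/16)² = -1*8649/256 = -8649/256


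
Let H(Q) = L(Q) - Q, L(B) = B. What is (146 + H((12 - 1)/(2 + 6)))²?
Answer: 21316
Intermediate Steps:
H(Q) = 0 (H(Q) = Q - Q = 0)
(146 + H((12 - 1)/(2 + 6)))² = (146 + 0)² = 146² = 21316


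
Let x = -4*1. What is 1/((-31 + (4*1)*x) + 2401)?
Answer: 1/2354 ≈ 0.00042481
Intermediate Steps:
x = -4
1/((-31 + (4*1)*x) + 2401) = 1/((-31 + (4*1)*(-4)) + 2401) = 1/((-31 + 4*(-4)) + 2401) = 1/((-31 - 16) + 2401) = 1/(-47 + 2401) = 1/2354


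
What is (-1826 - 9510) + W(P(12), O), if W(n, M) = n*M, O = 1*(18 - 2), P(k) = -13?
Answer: -11544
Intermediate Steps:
O = 16 (O = 1*16 = 16)
W(n, M) = M*n
(-1826 - 9510) + W(P(12), O) = (-1826 - 9510) + 16*(-13) = -11336 - 208 = -11544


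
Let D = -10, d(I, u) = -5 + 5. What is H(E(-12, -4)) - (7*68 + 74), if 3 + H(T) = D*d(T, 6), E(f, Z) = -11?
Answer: -553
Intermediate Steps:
d(I, u) = 0
H(T) = -3 (H(T) = -3 - 10*0 = -3 + 0 = -3)
H(E(-12, -4)) - (7*68 + 74) = -3 - (7*68 + 74) = -3 - (476 + 74) = -3 - 1*550 = -3 - 550 = -553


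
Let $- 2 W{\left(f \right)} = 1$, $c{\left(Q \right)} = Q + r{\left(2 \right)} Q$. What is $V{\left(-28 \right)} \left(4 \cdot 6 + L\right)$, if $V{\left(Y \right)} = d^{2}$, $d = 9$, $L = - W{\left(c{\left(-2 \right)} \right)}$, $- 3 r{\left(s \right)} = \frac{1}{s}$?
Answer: $\frac{3969}{2} \approx 1984.5$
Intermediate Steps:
$r{\left(s \right)} = - \frac{1}{3 s}$
$c{\left(Q \right)} = \frac{5 Q}{6}$ ($c{\left(Q \right)} = Q + - \frac{1}{3 \cdot 2} Q = Q + \left(- \frac{1}{3}\right) \frac{1}{2} Q = Q - \frac{Q}{6} = \frac{5 Q}{6}$)
$W{\left(f \right)} = - \frac{1}{2}$ ($W{\left(f \right)} = \left(- \frac{1}{2}\right) 1 = - \frac{1}{2}$)
$L = \frac{1}{2}$ ($L = \left(-1\right) \left(- \frac{1}{2}\right) = \frac{1}{2} \approx 0.5$)
$V{\left(Y \right)} = 81$ ($V{\left(Y \right)} = 9^{2} = 81$)
$V{\left(-28 \right)} \left(4 \cdot 6 + L\right) = 81 \left(4 \cdot 6 + \frac{1}{2}\right) = 81 \left(24 + \frac{1}{2}\right) = 81 \cdot \frac{49}{2} = \frac{3969}{2}$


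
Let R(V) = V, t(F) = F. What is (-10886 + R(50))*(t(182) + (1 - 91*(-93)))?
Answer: -93688056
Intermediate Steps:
(-10886 + R(50))*(t(182) + (1 - 91*(-93))) = (-10886 + 50)*(182 + (1 - 91*(-93))) = -10836*(182 + (1 + 8463)) = -10836*(182 + 8464) = -10836*8646 = -93688056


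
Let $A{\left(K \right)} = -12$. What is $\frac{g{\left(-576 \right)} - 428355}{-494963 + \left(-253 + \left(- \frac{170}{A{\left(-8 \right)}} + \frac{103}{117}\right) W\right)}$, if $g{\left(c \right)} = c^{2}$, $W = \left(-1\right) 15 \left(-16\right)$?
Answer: $\frac{3766581}{19172584} \approx 0.19646$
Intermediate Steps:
$W = 240$ ($W = \left(-15\right) \left(-16\right) = 240$)
$\frac{g{\left(-576 \right)} - 428355}{-494963 + \left(-253 + \left(- \frac{170}{A{\left(-8 \right)}} + \frac{103}{117}\right) W\right)} = \frac{\left(-576\right)^{2} - 428355}{-494963 - \left(253 - \left(- \frac{170}{-12} + \frac{103}{117}\right) 240\right)} = \frac{331776 - 428355}{-494963 - \left(253 - \left(\left(-170\right) \left(- \frac{1}{12}\right) + 103 \cdot \frac{1}{117}\right) 240\right)} = - \frac{96579}{-494963 - \left(253 - \left(\frac{85}{6} + \frac{103}{117}\right) 240\right)} = - \frac{96579}{-494963 + \left(-253 + \frac{3521}{234} \cdot 240\right)} = - \frac{96579}{-494963 + \left(-253 + \frac{140840}{39}\right)} = - \frac{96579}{-494963 + \frac{130973}{39}} = - \frac{96579}{- \frac{19172584}{39}} = \left(-96579\right) \left(- \frac{39}{19172584}\right) = \frac{3766581}{19172584}$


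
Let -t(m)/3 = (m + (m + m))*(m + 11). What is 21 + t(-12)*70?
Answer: -7539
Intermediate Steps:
t(m) = -9*m*(11 + m) (t(m) = -3*(m + (m + m))*(m + 11) = -3*(m + 2*m)*(11 + m) = -3*3*m*(11 + m) = -9*m*(11 + m))
21 + t(-12)*70 = 21 - 9*(-12)*(11 - 12)*70 = 21 - 9*(-12)*(-1)*70 = 21 - 108*70 = 21 - 7560 = -7539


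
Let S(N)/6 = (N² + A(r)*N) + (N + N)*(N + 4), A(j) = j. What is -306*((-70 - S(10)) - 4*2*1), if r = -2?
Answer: 684828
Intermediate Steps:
S(N) = -12*N + 6*N² + 12*N*(4 + N) (S(N) = 6*((N² - 2*N) + (N + N)*(N + 4)) = 6*((N² - 2*N) + (2*N)*(4 + N)) = 6*((N² - 2*N) + 2*N*(4 + N)) = 6*(N² - 2*N + 2*N*(4 + N)) = -12*N + 6*N² + 12*N*(4 + N))
-306*((-70 - S(10)) - 4*2*1) = -306*((-70 - 18*10*(2 + 10)) - 4*2*1) = -306*((-70 - 18*10*12) - 8*1) = -306*((-70 - 1*2160) - 8) = -306*((-70 - 2160) - 8) = -306*(-2230 - 8) = -306*(-2238) = 684828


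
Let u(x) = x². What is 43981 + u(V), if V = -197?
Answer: 82790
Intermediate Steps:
43981 + u(V) = 43981 + (-197)² = 43981 + 38809 = 82790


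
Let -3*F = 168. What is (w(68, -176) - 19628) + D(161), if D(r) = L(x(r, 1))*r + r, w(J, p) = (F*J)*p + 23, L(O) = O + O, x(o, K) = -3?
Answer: 649798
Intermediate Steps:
F = -56 (F = -⅓*168 = -56)
L(O) = 2*O
w(J, p) = 23 - 56*J*p (w(J, p) = (-56*J)*p + 23 = -56*J*p + 23 = 23 - 56*J*p)
D(r) = -5*r (D(r) = (2*(-3))*r + r = -6*r + r = -5*r)
(w(68, -176) - 19628) + D(161) = ((23 - 56*68*(-176)) - 19628) - 5*161 = ((23 + 670208) - 19628) - 805 = (670231 - 19628) - 805 = 650603 - 805 = 649798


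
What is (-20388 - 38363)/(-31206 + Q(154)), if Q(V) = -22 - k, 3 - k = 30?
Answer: 58751/31201 ≈ 1.8830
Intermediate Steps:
k = -27 (k = 3 - 1*30 = 3 - 30 = -27)
Q(V) = 5 (Q(V) = -22 - 1*(-27) = -22 + 27 = 5)
(-20388 - 38363)/(-31206 + Q(154)) = (-20388 - 38363)/(-31206 + 5) = -58751/(-31201) = -58751*(-1/31201) = 58751/31201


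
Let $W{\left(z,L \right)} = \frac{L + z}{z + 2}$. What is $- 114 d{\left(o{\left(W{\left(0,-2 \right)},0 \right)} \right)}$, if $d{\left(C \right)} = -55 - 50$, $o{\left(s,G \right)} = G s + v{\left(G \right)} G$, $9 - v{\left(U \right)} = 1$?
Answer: $11970$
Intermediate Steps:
$v{\left(U \right)} = 8$ ($v{\left(U \right)} = 9 - 1 = 8$)
$W{\left(z,L \right)} = \frac{L + z}{2 + z}$
$o{\left(s,G \right)} = 8 G + G s$ ($o{\left(s,G \right)} = G s + 8 G = 8 G + G s$)
$d{\left(C \right)} = -105$ ($d{\left(C \right)} = -55 - 50 = -105$)
$- 114 d{\left(o{\left(W{\left(0,-2 \right)},0 \right)} \right)} = \left(-114\right) \left(-105\right) = 11970$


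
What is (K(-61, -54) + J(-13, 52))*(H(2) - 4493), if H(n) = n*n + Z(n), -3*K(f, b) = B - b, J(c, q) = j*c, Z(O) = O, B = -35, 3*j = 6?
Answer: 435239/3 ≈ 1.4508e+5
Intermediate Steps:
j = 2 (j = (⅓)*6 = 2)
J(c, q) = 2*c
K(f, b) = 35/3 + b/3 (K(f, b) = -(-35 - b)/3 = 35/3 + b/3)
H(n) = n + n² (H(n) = n*n + n = n² + n = n + n²)
(K(-61, -54) + J(-13, 52))*(H(2) - 4493) = ((35/3 + (⅓)*(-54)) + 2*(-13))*(2*(1 + 2) - 4493) = ((35/3 - 18) - 26)*(2*3 - 4493) = (-19/3 - 26)*(6 - 4493) = -97/3*(-4487) = 435239/3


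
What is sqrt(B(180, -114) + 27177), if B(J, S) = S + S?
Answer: sqrt(26949) ≈ 164.16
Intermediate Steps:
B(J, S) = 2*S
sqrt(B(180, -114) + 27177) = sqrt(2*(-114) + 27177) = sqrt(-228 + 27177) = sqrt(26949)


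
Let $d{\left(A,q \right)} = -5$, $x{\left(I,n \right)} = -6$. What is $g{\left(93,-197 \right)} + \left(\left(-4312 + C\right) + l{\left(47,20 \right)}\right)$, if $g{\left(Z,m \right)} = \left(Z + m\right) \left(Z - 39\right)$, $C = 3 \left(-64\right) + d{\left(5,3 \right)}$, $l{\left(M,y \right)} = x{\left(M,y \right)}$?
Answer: $-10131$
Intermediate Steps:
$l{\left(M,y \right)} = -6$
$C = -197$ ($C = 3 \left(-64\right) - 5 = -192 - 5 = -197$)
$g{\left(Z,m \right)} = \left(-39 + Z\right) \left(Z + m\right)$ ($g{\left(Z,m \right)} = \left(Z + m\right) \left(-39 + Z\right) = \left(-39 + Z\right) \left(Z + m\right)$)
$g{\left(93,-197 \right)} + \left(\left(-4312 + C\right) + l{\left(47,20 \right)}\right) = \left(93^{2} - 3627 - -7683 + 93 \left(-197\right)\right) - 4515 = \left(8649 - 3627 + 7683 - 18321\right) - 4515 = -5616 - 4515 = -10131$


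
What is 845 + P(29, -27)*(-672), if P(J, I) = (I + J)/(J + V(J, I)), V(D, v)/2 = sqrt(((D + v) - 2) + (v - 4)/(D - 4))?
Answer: 16896505/21149 + 13440*I*sqrt(31)/21149 ≈ 798.93 + 3.5383*I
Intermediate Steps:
V(D, v) = 2*sqrt(-2 + D + v + (-4 + v)/(-4 + D)) (V(D, v) = 2*sqrt(((D + v) - 2) + (v - 4)/(D - 4)) = 2*sqrt((-2 + D + v) + (-4 + v)/(-4 + D)) = 2*sqrt(-2 + D + v + (-4 + v)/(-4 + D)))
P(J, I) = (I + J)/(J + 2*sqrt((-4 + I + (-4 + J)*(-2 + I + J))/(-4 + J))) (P(J, I) = (I + J)/(J + 2*sqrt((-4 + I + (-4 + J)*(-2 + J + I))/(-4 + J))) = (I + J)/(J + 2*sqrt((-4 + I + (-4 + J)*(-2 + I + J))/(-4 + J))))
845 + P(29, -27)*(-672) = 845 + ((-27 + 29)/(29 + 2*sqrt((-4 - 27 + (-4 + 29)*(-2 - 27 + 29))/(-4 + 29))))*(-672) = 845 + (2/(29 + 2*sqrt((-4 - 27 + 25*0)/25)))*(-672) = 845 + (2/(29 + 2*sqrt((-4 - 27 + 0)/25)))*(-672) = 845 + (2/(29 + 2*sqrt((1/25)*(-31))))*(-672) = 845 + (2/(29 + 2*sqrt(-31/25)))*(-672) = 845 + (2/(29 + 2*(I*sqrt(31)/5)))*(-672) = 845 + (2/(29 + 2*I*sqrt(31)/5))*(-672) = 845 - 1344/(29 + 2*I*sqrt(31)/5)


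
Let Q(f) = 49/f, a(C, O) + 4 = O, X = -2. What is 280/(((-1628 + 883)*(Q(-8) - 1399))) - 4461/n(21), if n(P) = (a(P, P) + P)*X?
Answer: 7471803097/127293084 ≈ 58.698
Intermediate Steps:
a(C, O) = -4 + O
n(P) = 8 - 4*P (n(P) = ((-4 + P) + P)*(-2) = (-4 + 2*P)*(-2) = 8 - 4*P)
280/(((-1628 + 883)*(Q(-8) - 1399))) - 4461/n(21) = 280/(((-1628 + 883)*(49/(-8) - 1399))) - 4461/(8 - 4*21) = 280/((-745*(49*(-1/8) - 1399))) - 4461/(8 - 84) = 280/((-745*(-49/8 - 1399))) - 4461/(-76) = 280/((-745*(-11241/8))) - 4461*(-1/76) = 280/(8374545/8) + 4461/76 = 280*(8/8374545) + 4461/76 = 448/1674909 + 4461/76 = 7471803097/127293084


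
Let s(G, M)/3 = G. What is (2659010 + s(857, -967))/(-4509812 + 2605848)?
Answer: -2661581/1903964 ≈ -1.3979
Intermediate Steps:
s(G, M) = 3*G
(2659010 + s(857, -967))/(-4509812 + 2605848) = (2659010 + 3*857)/(-4509812 + 2605848) = (2659010 + 2571)/(-1903964) = 2661581*(-1/1903964) = -2661581/1903964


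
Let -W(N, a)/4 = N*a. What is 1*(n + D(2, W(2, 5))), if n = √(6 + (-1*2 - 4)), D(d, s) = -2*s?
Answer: 80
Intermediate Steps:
W(N, a) = -4*N*a
n = 0 (n = √(6 + (-2 - 4)) = √(6 - 6) = √0 = 0)
1*(n + D(2, W(2, 5))) = 1*(0 - (-8)*2*5) = 1*(0 - 2*(-40)) = 1*(0 + 80) = 1*80 = 80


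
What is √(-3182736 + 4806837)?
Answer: √1624101 ≈ 1274.4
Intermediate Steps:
√(-3182736 + 4806837) = √1624101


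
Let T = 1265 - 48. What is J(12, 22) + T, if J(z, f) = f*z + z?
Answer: 1493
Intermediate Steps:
J(z, f) = z + f*z
T = 1217
J(12, 22) + T = 12*(1 + 22) + 1217 = 12*23 + 1217 = 276 + 1217 = 1493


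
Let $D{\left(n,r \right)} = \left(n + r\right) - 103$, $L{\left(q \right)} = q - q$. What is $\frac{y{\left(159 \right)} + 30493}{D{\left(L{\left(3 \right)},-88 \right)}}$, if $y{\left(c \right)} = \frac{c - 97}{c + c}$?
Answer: $- \frac{4848418}{30369} \approx -159.65$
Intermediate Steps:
$L{\left(q \right)} = 0$
$y{\left(c \right)} = \frac{-97 + c}{2 c}$
$D{\left(n,r \right)} = -103 + n + r$
$\frac{y{\left(159 \right)} + 30493}{D{\left(L{\left(3 \right)},-88 \right)}} = \frac{\frac{-97 + 159}{2 \cdot 159} + 30493}{-103 + 0 - 88} = \frac{\frac{1}{2} \cdot \frac{1}{159} \cdot 62 + 30493}{-191} = \left(\frac{31}{159} + 30493\right) \left(- \frac{1}{191}\right) = \frac{4848418}{159} \left(- \frac{1}{191}\right) = - \frac{4848418}{30369}$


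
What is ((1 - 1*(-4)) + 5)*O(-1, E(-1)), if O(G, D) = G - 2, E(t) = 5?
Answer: -30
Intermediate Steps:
O(G, D) = -2 + G
((1 - 1*(-4)) + 5)*O(-1, E(-1)) = ((1 - 1*(-4)) + 5)*(-2 - 1) = ((1 + 4) + 5)*(-3) = (5 + 5)*(-3) = 10*(-3) = -30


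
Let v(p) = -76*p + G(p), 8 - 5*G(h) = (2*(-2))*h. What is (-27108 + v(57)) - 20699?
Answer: -260459/5 ≈ -52092.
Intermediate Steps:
G(h) = 8/5 + 4*h/5 (G(h) = 8/5 - 2*(-2)*h/5 = 8/5 - (-4)*h/5 = 8/5 + 4*h/5)
v(p) = 8/5 - 376*p/5 (v(p) = -76*p + (8/5 + 4*p/5) = 8/5 - 376*p/5)
(-27108 + v(57)) - 20699 = (-27108 + (8/5 - 376/5*57)) - 20699 = (-27108 + (8/5 - 21432/5)) - 20699 = (-27108 - 21424/5) - 20699 = -156964/5 - 20699 = -260459/5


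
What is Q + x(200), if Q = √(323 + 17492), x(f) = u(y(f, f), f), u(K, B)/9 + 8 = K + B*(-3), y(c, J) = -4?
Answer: -5508 + √17815 ≈ -5374.5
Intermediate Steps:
u(K, B) = -72 - 27*B + 9*K (u(K, B) = -72 + 9*(K + B*(-3)) = -72 + 9*(K - 3*B) = -72 + (-27*B + 9*K) = -72 - 27*B + 9*K)
x(f) = -108 - 27*f (x(f) = -72 - 27*f + 9*(-4) = -72 - 27*f - 36 = -108 - 27*f)
Q = √17815 ≈ 133.47
Q + x(200) = √17815 + (-108 - 27*200) = √17815 + (-108 - 5400) = √17815 - 5508 = -5508 + √17815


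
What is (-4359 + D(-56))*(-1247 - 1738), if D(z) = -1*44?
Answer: 13142955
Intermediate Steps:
D(z) = -44
(-4359 + D(-56))*(-1247 - 1738) = (-4359 - 44)*(-1247 - 1738) = -4403*(-2985) = 13142955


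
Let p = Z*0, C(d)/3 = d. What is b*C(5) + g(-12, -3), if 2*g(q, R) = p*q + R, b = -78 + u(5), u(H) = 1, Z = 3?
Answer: -2313/2 ≈ -1156.5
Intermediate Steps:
C(d) = 3*d
p = 0 (p = 3*0 = 0)
b = -77 (b = -78 + 1 = -77)
g(q, R) = R/2 (g(q, R) = (0*q + R)/2 = (0 + R)/2 = R/2)
b*C(5) + g(-12, -3) = -231*5 + (1/2)*(-3) = -77*15 - 3/2 = -1155 - 3/2 = -2313/2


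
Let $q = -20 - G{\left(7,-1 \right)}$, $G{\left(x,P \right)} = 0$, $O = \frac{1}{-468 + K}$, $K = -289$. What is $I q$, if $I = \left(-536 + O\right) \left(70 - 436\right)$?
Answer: $- \frac{2970111960}{757} \approx -3.9235 \cdot 10^{6}$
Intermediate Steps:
$O = - \frac{1}{757}$ ($O = \frac{1}{-468 - 289} = \frac{1}{-757} = - \frac{1}{757} \approx -0.001321$)
$I = \frac{148505598}{757}$ ($I = \left(-536 - \frac{1}{757}\right) \left(70 - 436\right) = \left(- \frac{405753}{757}\right) \left(-366\right) = \frac{148505598}{757} \approx 1.9618 \cdot 10^{5}$)
$q = -20$ ($q = -20 - 0 = -20 + 0 = -20$)
$I q = \frac{148505598}{757} \left(-20\right) = - \frac{2970111960}{757}$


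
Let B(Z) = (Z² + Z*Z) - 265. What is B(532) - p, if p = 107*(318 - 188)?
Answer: 551873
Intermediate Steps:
B(Z) = -265 + 2*Z² (B(Z) = (Z² + Z²) - 265 = 2*Z² - 265 = -265 + 2*Z²)
p = 13910 (p = 107*130 = 13910)
B(532) - p = (-265 + 2*532²) - 1*13910 = (-265 + 2*283024) - 13910 = (-265 + 566048) - 13910 = 565783 - 13910 = 551873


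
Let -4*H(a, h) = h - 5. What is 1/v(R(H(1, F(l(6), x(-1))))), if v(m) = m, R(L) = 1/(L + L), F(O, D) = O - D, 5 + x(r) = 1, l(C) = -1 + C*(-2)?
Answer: 7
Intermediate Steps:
l(C) = -1 - 2*C
x(r) = -4 (x(r) = -5 + 1 = -4)
H(a, h) = 5/4 - h/4 (H(a, h) = -(h - 5)/4 = -(-5 + h)/4 = 5/4 - h/4)
R(L) = 1/(2*L)
1/v(R(H(1, F(l(6), x(-1))))) = 1/(1/(2*(5/4 - ((-1 - 2*6) - 1*(-4))/4))) = 1/(1/(2*(5/4 - ((-1 - 12) + 4)/4))) = 1/(1/(2*(5/4 - (-13 + 4)/4))) = 1/(1/(2*(5/4 - ¼*(-9)))) = 1/(1/(2*(5/4 + 9/4))) = 1/(1/(2*(7/2))) = 1/((½)*(2/7)) = 1/(⅐) = 7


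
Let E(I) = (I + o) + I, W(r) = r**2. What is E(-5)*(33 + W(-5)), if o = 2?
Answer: -464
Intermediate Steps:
E(I) = 2 + 2*I (E(I) = (I + 2) + I = (2 + I) + I = 2 + 2*I)
E(-5)*(33 + W(-5)) = (2 + 2*(-5))*(33 + (-5)**2) = (2 - 10)*(33 + 25) = -8*58 = -464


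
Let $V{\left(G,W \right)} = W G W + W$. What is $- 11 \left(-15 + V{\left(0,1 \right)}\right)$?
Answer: $154$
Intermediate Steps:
$V{\left(G,W \right)} = W + G W^{2}$ ($V{\left(G,W \right)} = G W W + W = G W^{2} + W = W + G W^{2}$)
$- 11 \left(-15 + V{\left(0,1 \right)}\right) = - 11 \left(-15 + 1 \left(1 + 0 \cdot 1\right)\right) = - 11 \left(-15 + 1 \left(1 + 0\right)\right) = - 11 \left(-15 + 1 \cdot 1\right) = - 11 \left(-15 + 1\right) = \left(-11\right) \left(-14\right) = 154$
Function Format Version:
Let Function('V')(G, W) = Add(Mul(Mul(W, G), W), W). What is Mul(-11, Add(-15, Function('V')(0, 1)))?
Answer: 154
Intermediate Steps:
Function('V')(G, W) = Add(W, Mul(G, Pow(W, 2))) (Function('V')(G, W) = Add(Mul(Mul(G, W), W), W) = Add(Mul(G, Pow(W, 2)), W) = Add(W, Mul(G, Pow(W, 2))))
Mul(-11, Add(-15, Function('V')(0, 1))) = Mul(-11, Add(-15, Mul(1, Add(1, Mul(0, 1))))) = Mul(-11, Add(-15, Mul(1, Add(1, 0)))) = Mul(-11, Add(-15, Mul(1, 1))) = Mul(-11, Add(-15, 1)) = Mul(-11, -14) = 154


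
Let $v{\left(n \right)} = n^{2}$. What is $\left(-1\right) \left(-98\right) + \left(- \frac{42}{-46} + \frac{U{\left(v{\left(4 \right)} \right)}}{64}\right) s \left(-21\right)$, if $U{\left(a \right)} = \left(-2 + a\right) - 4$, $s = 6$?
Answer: $- \frac{13517}{368} \approx -36.731$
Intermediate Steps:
$U{\left(a \right)} = -6 + a$
$\left(-1\right) \left(-98\right) + \left(- \frac{42}{-46} + \frac{U{\left(v{\left(4 \right)} \right)}}{64}\right) s \left(-21\right) = \left(-1\right) \left(-98\right) + \left(- \frac{42}{-46} + \frac{-6 + 4^{2}}{64}\right) 6 \left(-21\right) = 98 + \left(\left(-42\right) \left(- \frac{1}{46}\right) + \left(-6 + 16\right) \frac{1}{64}\right) \left(-126\right) = 98 + \left(\frac{21}{23} + 10 \cdot \frac{1}{64}\right) \left(-126\right) = 98 + \left(\frac{21}{23} + \frac{5}{32}\right) \left(-126\right) = 98 + \frac{787}{736} \left(-126\right) = 98 - \frac{49581}{368} = - \frac{13517}{368}$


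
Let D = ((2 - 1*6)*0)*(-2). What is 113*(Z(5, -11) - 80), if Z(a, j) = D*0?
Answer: -9040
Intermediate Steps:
D = 0 (D = ((2 - 6)*0)*(-2) = -4*0*(-2) = 0*(-2) = 0)
Z(a, j) = 0 (Z(a, j) = 0*0 = 0)
113*(Z(5, -11) - 80) = 113*(0 - 80) = 113*(-80) = -9040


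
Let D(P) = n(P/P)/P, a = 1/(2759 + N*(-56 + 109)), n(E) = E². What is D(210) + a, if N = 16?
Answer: 3817/757470 ≈ 0.0050391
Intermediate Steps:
a = 1/3607 (a = 1/(2759 + 16*(-56 + 109)) = 1/(2759 + 16*53) = 1/(2759 + 848) = 1/3607 ≈ 0.00027724)
D(P) = 1/P (D(P) = (P/P)²/P = 1²/P = 1/P)
D(210) + a = 1/210 + 1/3607 = 3817/757470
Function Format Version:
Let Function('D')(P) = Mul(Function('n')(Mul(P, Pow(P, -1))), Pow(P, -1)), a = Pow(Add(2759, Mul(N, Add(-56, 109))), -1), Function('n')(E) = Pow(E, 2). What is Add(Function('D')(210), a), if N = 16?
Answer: Rational(3817, 757470) ≈ 0.0050391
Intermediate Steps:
a = Rational(1, 3607) (a = Pow(Add(2759, Mul(16, Add(-56, 109))), -1) = Pow(Add(2759, Mul(16, 53)), -1) = Pow(Add(2759, 848), -1) = Pow(3607, -1) = Rational(1, 3607) ≈ 0.00027724)
Function('D')(P) = Pow(P, -1) (Function('D')(P) = Mul(Pow(Mul(P, Pow(P, -1)), 2), Pow(P, -1)) = Mul(Pow(1, 2), Pow(P, -1)) = Mul(1, Pow(P, -1)) = Pow(P, -1))
Add(Function('D')(210), a) = Add(Pow(210, -1), Rational(1, 3607)) = Add(Rational(1, 210), Rational(1, 3607)) = Rational(3817, 757470)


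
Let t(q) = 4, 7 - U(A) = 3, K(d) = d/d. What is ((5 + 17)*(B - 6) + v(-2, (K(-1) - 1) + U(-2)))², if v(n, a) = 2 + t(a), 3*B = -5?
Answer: 238144/9 ≈ 26460.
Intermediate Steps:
B = -5/3 (B = (⅓)*(-5) = -5/3 ≈ -1.6667)
K(d) = 1
U(A) = 4 (U(A) = 7 - 1*3 = 7 - 3 = 4)
v(n, a) = 6 (v(n, a) = 2 + 4 = 6)
((5 + 17)*(B - 6) + v(-2, (K(-1) - 1) + U(-2)))² = ((5 + 17)*(-5/3 - 6) + 6)² = (22*(-23/3) + 6)² = (-506/3 + 6)² = (-488/3)² = 238144/9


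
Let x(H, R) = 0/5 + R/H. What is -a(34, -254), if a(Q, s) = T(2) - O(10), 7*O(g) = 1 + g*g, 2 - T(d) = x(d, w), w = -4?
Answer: 73/7 ≈ 10.429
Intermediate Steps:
x(H, R) = R/H (x(H, R) = 0*(⅕) + R/H = 0 + R/H = R/H)
T(d) = 2 + 4/d (T(d) = 2 - (-4)/d = 2 + 4/d)
O(g) = ⅐ + g²/7 (O(g) = (1 + g*g)/7 = (1 + g²)/7 = ⅐ + g²/7)
a(Q, s) = -73/7 (a(Q, s) = (2 + 4/2) - (⅐ + (⅐)*10²) = (2 + 4*(½)) - (⅐ + (⅐)*100) = (2 + 2) - (⅐ + 100/7) = 4 - 1*101/7 = 4 - 101/7 = -73/7)
-a(34, -254) = -1*(-73/7) = 73/7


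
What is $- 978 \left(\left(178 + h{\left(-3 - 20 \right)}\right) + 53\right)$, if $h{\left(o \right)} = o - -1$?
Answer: $-204402$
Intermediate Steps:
$h{\left(o \right)} = 1 + o$ ($h{\left(o \right)} = o + 1 = 1 + o$)
$- 978 \left(\left(178 + h{\left(-3 - 20 \right)}\right) + 53\right) = - 978 \left(\left(178 + \left(1 - 23\right)\right) + 53\right) = - 978 \left(\left(178 - 22\right) + 53\right) = - 978 \left(156 + 53\right) = \left(-978\right) 209 = -204402$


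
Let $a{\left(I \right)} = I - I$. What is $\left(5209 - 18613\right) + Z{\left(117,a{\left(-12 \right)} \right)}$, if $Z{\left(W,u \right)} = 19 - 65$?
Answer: $-13450$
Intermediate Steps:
$a{\left(I \right)} = 0$
$Z{\left(W,u \right)} = -46$
$\left(5209 - 18613\right) + Z{\left(117,a{\left(-12 \right)} \right)} = \left(5209 - 18613\right) - 46 = -13404 - 46 = -13450$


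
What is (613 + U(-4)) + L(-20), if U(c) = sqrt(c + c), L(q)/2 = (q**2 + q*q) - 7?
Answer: 2199 + 2*I*sqrt(2) ≈ 2199.0 + 2.8284*I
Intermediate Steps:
L(q) = -14 + 4*q**2 (L(q) = 2*((q**2 + q*q) - 7) = 2*((q**2 + q**2) - 7) = 2*(2*q**2 - 7) = 2*(-7 + 2*q**2) = -14 + 4*q**2)
U(c) = sqrt(2)*sqrt(c) (U(c) = sqrt(2*c) = sqrt(2)*sqrt(c))
(613 + U(-4)) + L(-20) = (613 + sqrt(2)*sqrt(-4)) + (-14 + 4*(-20)**2) = (613 + sqrt(2)*(2*I)) + (-14 + 4*400) = (613 + 2*I*sqrt(2)) + (-14 + 1600) = (613 + 2*I*sqrt(2)) + 1586 = 2199 + 2*I*sqrt(2)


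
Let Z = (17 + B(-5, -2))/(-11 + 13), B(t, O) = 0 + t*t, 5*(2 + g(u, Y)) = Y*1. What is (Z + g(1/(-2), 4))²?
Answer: 9801/25 ≈ 392.04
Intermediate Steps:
g(u, Y) = -2 + Y/5 (g(u, Y) = -2 + (Y*1)/5 = -2 + Y/5)
B(t, O) = t² (B(t, O) = 0 + t² = t²)
Z = 21 (Z = (17 + (-5)²)/(-11 + 13) = (17 + 25)/2 = 42*(½) = 21)
(Z + g(1/(-2), 4))² = (21 + (-2 + (⅕)*4))² = (21 + (-2 + ⅘))² = (21 - 6/5)² = (99/5)² = 9801/25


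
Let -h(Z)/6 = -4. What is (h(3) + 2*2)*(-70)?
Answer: -1960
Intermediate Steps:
h(Z) = 24 (h(Z) = -6*(-4) = 24)
(h(3) + 2*2)*(-70) = (24 + 2*2)*(-70) = (24 + 4)*(-70) = 28*(-70) = -1960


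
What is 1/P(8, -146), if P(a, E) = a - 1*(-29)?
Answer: 1/37 ≈ 0.027027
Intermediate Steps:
P(a, E) = 29 + a (P(a, E) = a + 29 = 29 + a)
1/P(8, -146) = 1/(29 + 8) = 1/37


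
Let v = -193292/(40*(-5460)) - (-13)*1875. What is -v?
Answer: -1330923323/54600 ≈ -24376.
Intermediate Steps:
v = 1330923323/54600 (v = -193292/(-218400) - 1*(-24375) = -193292*(-1/218400) + 24375 = 48323/54600 + 24375 = 1330923323/54600 ≈ 24376.)
-v = -1*1330923323/54600 = -1330923323/54600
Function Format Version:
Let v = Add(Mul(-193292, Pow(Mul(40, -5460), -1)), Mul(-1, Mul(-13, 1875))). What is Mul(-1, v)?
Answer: Rational(-1330923323, 54600) ≈ -24376.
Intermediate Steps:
v = Rational(1330923323, 54600) (v = Add(Mul(-193292, Pow(-218400, -1)), Mul(-1, -24375)) = Add(Mul(-193292, Rational(-1, 218400)), 24375) = Add(Rational(48323, 54600), 24375) = Rational(1330923323, 54600) ≈ 24376.)
Mul(-1, v) = Mul(-1, Rational(1330923323, 54600)) = Rational(-1330923323, 54600)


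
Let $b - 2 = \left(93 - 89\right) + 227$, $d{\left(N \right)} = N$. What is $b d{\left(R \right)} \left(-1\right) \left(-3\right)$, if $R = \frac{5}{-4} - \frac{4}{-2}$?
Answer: $\frac{2097}{4} \approx 524.25$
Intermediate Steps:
$R = \frac{3}{4}$ ($R = 5 \left(- \frac{1}{4}\right) - -2 = - \frac{5}{4} + 2 = \frac{3}{4} \approx 0.75$)
$b = 233$ ($b = 2 + \left(\left(93 - 89\right) + 227\right) = 2 + \left(4 + 227\right) = 2 + 231 = 233$)
$b d{\left(R \right)} \left(-1\right) \left(-3\right) = 233 \cdot \frac{3}{4} \left(-1\right) \left(-3\right) = 233 \left(\left(- \frac{3}{4}\right) \left(-3\right)\right) = 233 \cdot \frac{9}{4} = \frac{2097}{4}$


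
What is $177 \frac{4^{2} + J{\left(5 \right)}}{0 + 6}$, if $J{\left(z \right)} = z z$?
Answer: $\frac{2419}{2} \approx 1209.5$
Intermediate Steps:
$J{\left(z \right)} = z^{2}$
$177 \frac{4^{2} + J{\left(5 \right)}}{0 + 6} = 177 \frac{4^{2} + 5^{2}}{0 + 6} = 177 \frac{16 + 25}{6} = 177 \cdot 41 \cdot \frac{1}{6} = 177 \cdot \frac{41}{6} = \frac{2419}{2}$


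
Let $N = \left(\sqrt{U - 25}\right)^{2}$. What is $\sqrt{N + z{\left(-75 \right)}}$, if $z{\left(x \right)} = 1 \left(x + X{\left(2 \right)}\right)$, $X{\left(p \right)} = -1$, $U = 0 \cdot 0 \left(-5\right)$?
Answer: $i \sqrt{101} \approx 10.05 i$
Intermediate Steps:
$U = 0$ ($U = 0 \left(-5\right) = 0$)
$z{\left(x \right)} = -1 + x$ ($z{\left(x \right)} = 1 \left(x - 1\right) = 1 \left(-1 + x\right) = -1 + x$)
$N = -25$ ($N = \left(\sqrt{0 - 25}\right)^{2} = \left(\sqrt{-25}\right)^{2} = \left(5 i\right)^{2} = -25$)
$\sqrt{N + z{\left(-75 \right)}} = \sqrt{-25 - 76} = \sqrt{-101} = i \sqrt{101}$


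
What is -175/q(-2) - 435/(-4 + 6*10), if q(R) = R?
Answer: 4465/56 ≈ 79.732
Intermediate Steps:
-175/q(-2) - 435/(-4 + 6*10) = -175/(-2) - 435/(-4 + 6*10) = -175*(-½) - 435/(-4 + 60) = 175/2 - 435/56 = 4465/56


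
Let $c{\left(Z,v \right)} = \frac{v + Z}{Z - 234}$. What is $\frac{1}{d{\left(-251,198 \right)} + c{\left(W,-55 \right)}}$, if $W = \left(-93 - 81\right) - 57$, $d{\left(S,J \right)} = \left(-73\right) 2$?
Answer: $- \frac{465}{67604} \approx -0.0068783$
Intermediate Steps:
$d{\left(S,J \right)} = -146$
$W = -231$ ($W = -174 - 57 = -231$)
$c{\left(Z,v \right)} = \frac{Z + v}{-234 + Z}$
$\frac{1}{d{\left(-251,198 \right)} + c{\left(W,-55 \right)}} = \frac{1}{-146 + \frac{-231 - 55}{-234 - 231}} = \frac{1}{-146 + \frac{1}{-465} \left(-286\right)} = \frac{1}{-146 - - \frac{286}{465}} = \frac{1}{-146 + \frac{286}{465}} = \frac{1}{- \frac{67604}{465}} = - \frac{465}{67604}$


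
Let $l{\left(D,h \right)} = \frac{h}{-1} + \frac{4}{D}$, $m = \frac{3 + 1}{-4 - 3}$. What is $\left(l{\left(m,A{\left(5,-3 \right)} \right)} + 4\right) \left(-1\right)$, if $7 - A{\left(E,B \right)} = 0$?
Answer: $10$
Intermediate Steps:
$A{\left(E,B \right)} = 7$ ($A{\left(E,B \right)} = 7 - 0 = 7 + 0 = 7$)
$m = - \frac{4}{7}$ ($m = \frac{4}{-7} = 4 \left(- \frac{1}{7}\right) = - \frac{4}{7} \approx -0.57143$)
$l{\left(D,h \right)} = - h + \frac{4}{D}$ ($l{\left(D,h \right)} = h \left(-1\right) + \frac{4}{D} = - h + \frac{4}{D}$)
$\left(l{\left(m,A{\left(5,-3 \right)} \right)} + 4\right) \left(-1\right) = \left(\left(\left(-1\right) 7 + \frac{4}{- \frac{4}{7}}\right) + 4\right) \left(-1\right) = \left(\left(-7 + 4 \left(- \frac{7}{4}\right)\right) + 4\right) \left(-1\right) = \left(\left(-7 - 7\right) + 4\right) \left(-1\right) = \left(-14 + 4\right) \left(-1\right) = \left(-10\right) \left(-1\right) = 10$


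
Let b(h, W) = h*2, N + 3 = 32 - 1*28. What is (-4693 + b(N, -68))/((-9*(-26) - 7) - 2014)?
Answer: 4691/1787 ≈ 2.6251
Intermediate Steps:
N = 1 (N = -3 + (32 - 1*28) = -3 + (32 - 28) = -3 + 4 = 1)
b(h, W) = 2*h
(-4693 + b(N, -68))/((-9*(-26) - 7) - 2014) = (-4693 + 2*1)/((-9*(-26) - 7) - 2014) = (-4693 + 2)/((234 - 7) - 2014) = -4691/(227 - 2014) = -4691/(-1787) = -4691*(-1/1787) = 4691/1787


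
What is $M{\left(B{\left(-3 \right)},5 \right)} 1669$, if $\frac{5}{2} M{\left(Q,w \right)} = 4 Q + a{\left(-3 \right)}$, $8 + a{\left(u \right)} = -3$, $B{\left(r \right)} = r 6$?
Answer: $- \frac{277054}{5} \approx -55411.0$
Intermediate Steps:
$B{\left(r \right)} = 6 r$
$a{\left(u \right)} = -11$ ($a{\left(u \right)} = -8 - 3 = -11$)
$M{\left(Q,w \right)} = - \frac{22}{5} + \frac{8 Q}{5}$ ($M{\left(Q,w \right)} = \frac{2 \left(4 Q - 11\right)}{5} = \frac{2 \left(-11 + 4 Q\right)}{5} = - \frac{22}{5} + \frac{8 Q}{5}$)
$M{\left(B{\left(-3 \right)},5 \right)} 1669 = \left(- \frac{22}{5} + \frac{8 \cdot 6 \left(-3\right)}{5}\right) 1669 = \left(- \frac{22}{5} + \frac{8}{5} \left(-18\right)\right) 1669 = \left(- \frac{22}{5} - \frac{144}{5}\right) 1669 = \left(- \frac{166}{5}\right) 1669 = - \frac{277054}{5}$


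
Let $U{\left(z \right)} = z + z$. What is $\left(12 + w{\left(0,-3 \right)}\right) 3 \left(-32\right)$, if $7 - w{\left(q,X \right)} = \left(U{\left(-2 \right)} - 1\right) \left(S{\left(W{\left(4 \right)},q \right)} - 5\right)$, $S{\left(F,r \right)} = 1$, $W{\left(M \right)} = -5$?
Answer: $96$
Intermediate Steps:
$U{\left(z \right)} = 2 z$
$w{\left(q,X \right)} = -13$ ($w{\left(q,X \right)} = 7 - \left(2 \left(-2\right) - 1\right) \left(1 - 5\right) = 7 - \left(-4 - 1\right) \left(-4\right) = 7 - \left(-5\right) \left(-4\right) = 7 - 20 = -13$)
$\left(12 + w{\left(0,-3 \right)}\right) 3 \left(-32\right) = \left(12 - 13\right) 3 \left(-32\right) = \left(-1\right) 3 \left(-32\right) = \left(-3\right) \left(-32\right) = 96$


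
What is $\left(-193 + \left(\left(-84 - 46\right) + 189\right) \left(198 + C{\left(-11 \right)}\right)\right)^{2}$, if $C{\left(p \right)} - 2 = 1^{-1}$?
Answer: $136095556$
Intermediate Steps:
$C{\left(p \right)} = 3$ ($C{\left(p \right)} = 2 + 1^{-1} = 2 + 1 = 3$)
$\left(-193 + \left(\left(-84 - 46\right) + 189\right) \left(198 + C{\left(-11 \right)}\right)\right)^{2} = \left(-193 + \left(\left(-84 - 46\right) + 189\right) \left(198 + 3\right)\right)^{2} = \left(-193 + \left(\left(-84 - 46\right) + 189\right) 201\right)^{2} = \left(-193 + \left(-130 + 189\right) 201\right)^{2} = \left(-193 + 59 \cdot 201\right)^{2} = \left(-193 + 11859\right)^{2} = 11666^{2} = 136095556$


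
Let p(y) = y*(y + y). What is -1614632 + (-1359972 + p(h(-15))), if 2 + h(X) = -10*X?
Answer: -2930796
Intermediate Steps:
h(X) = -2 - 10*X
p(y) = 2*y² (p(y) = y*(2*y) = 2*y²)
-1614632 + (-1359972 + p(h(-15))) = -1614632 + (-1359972 + 2*(-2 - 10*(-15))²) = -1614632 + (-1359972 + 2*(-2 + 150)²) = -1614632 + (-1359972 + 2*148²) = -1614632 + (-1359972 + 2*21904) = -1614632 + (-1359972 + 43808) = -1614632 - 1316164 = -2930796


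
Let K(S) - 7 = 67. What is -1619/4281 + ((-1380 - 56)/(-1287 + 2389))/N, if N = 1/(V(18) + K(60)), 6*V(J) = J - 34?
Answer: -73384491/786277 ≈ -93.332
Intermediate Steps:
V(J) = -17/3 + J/6 (V(J) = (J - 34)/6 = (-34 + J)/6 = -17/3 + J/6)
K(S) = 74 (K(S) = 7 + 67 = 74)
N = 3/214 (N = 1/((-17/3 + (⅙)*18) + 74) = 1/((-17/3 + 3) + 74) = 1/(-8/3 + 74) = 1/(214/3) = 3/214 ≈ 0.014019)
-1619/4281 + ((-1380 - 56)/(-1287 + 2389))/N = -1619/4281 + ((-1380 - 56)/(-1287 + 2389))/(3/214) = -1619*1/4281 - 1436/1102*(214/3) = -1619/4281 - 1436*1/1102*(214/3) = -1619/4281 - 718/551*214/3 = -1619/4281 - 153652/1653 = -73384491/786277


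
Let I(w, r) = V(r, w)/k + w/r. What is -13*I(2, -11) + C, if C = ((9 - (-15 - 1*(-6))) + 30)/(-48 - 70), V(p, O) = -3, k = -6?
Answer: -5897/1298 ≈ -4.5431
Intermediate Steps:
C = -24/59 (C = ((9 - (-15 + 6)) + 30)/(-118) = ((9 - 1*(-9)) + 30)*(-1/118) = ((9 + 9) + 30)*(-1/118) = (18 + 30)*(-1/118) = 48*(-1/118) = -24/59 ≈ -0.40678)
I(w, r) = 1/2 + w/r (I(w, r) = -3/(-6) + w/r = -3*(-1/6) + w/r = 1/2 + w/r)
-13*I(2, -11) + C = -13*(2 + (1/2)*(-11))/(-11) - 24/59 = -(-13)*(2 - 11/2)/11 - 24/59 = -(-13)*(-7)/(11*2) - 24/59 = -13*7/22 - 24/59 = -91/22 - 24/59 = -5897/1298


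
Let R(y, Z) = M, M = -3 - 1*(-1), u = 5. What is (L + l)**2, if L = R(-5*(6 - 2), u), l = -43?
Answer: 2025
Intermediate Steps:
M = -2 (M = -3 + 1 = -2)
R(y, Z) = -2
L = -2
(L + l)**2 = (-2 - 43)**2 = (-45)**2 = 2025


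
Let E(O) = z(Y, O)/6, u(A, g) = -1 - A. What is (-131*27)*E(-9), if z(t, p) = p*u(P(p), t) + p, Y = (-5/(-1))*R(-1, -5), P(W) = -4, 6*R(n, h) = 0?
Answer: 21222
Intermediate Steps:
R(n, h) = 0 (R(n, h) = (1/6)*0 = 0)
Y = 0 (Y = -5/(-1)*0 = -5*(-1)*0 = 5*0 = 0)
z(t, p) = 4*p (z(t, p) = p*(-1 - 1*(-4)) + p = p*(-1 + 4) + p = p*3 + p = 3*p + p = 4*p)
E(O) = 2*O/3 (E(O) = (4*O)/6 = (4*O)*(1/6) = 2*O/3)
(-131*27)*E(-9) = (-131*27)*((2/3)*(-9)) = -3537*(-6) = 21222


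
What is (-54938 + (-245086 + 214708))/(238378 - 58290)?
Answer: -21329/45022 ≈ -0.47375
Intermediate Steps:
(-54938 + (-245086 + 214708))/(238378 - 58290) = (-54938 - 30378)/180088 = -85316*1/180088 = -21329/45022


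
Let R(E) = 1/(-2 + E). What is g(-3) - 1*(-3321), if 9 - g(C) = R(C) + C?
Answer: 16666/5 ≈ 3333.2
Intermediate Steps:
g(C) = 9 - C - 1/(-2 + C) (g(C) = 9 - (1/(-2 + C) + C) = 9 - (C + 1/(-2 + C)) = 9 + (-C - 1/(-2 + C)) = 9 - C - 1/(-2 + C))
g(-3) - 1*(-3321) = (-1 + (-2 - 3)*(9 - 1*(-3)))/(-2 - 3) - 1*(-3321) = (-1 - 5*(9 + 3))/(-5) + 3321 = -(-1 - 5*12)/5 + 3321 = -(-1 - 60)/5 + 3321 = -⅕*(-61) + 3321 = 61/5 + 3321 = 16666/5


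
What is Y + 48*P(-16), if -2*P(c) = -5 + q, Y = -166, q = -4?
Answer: 50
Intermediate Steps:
P(c) = 9/2 (P(c) = -(-5 - 4)/2 = -½*(-9) = 9/2)
Y + 48*P(-16) = -166 + 48*(9/2) = -166 + 216 = 50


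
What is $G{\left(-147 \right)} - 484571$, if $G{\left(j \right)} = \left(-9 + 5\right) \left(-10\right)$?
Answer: $-484531$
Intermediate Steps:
$G{\left(j \right)} = 40$ ($G{\left(j \right)} = \left(-4\right) \left(-10\right) = 40$)
$G{\left(-147 \right)} - 484571 = 40 - 484571 = -484531$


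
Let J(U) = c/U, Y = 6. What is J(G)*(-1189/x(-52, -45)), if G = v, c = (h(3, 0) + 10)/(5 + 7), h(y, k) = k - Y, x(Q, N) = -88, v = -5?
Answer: -1189/1320 ≈ -0.90076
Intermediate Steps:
h(y, k) = -6 + k (h(y, k) = k - 1*6 = k - 6 = -6 + k)
c = 1/3 (c = ((-6 + 0) + 10)/(5 + 7) = (-6 + 10)/12 = 4*(1/12) = 1/3 ≈ 0.33333)
G = -5
J(U) = 1/(3*U)
J(G)*(-1189/x(-52, -45)) = ((1/3)/(-5))*(-1189/(-88)) = ((1/3)*(-1/5))*(-1189*(-1/88)) = -1/15*1189/88 = -1189/1320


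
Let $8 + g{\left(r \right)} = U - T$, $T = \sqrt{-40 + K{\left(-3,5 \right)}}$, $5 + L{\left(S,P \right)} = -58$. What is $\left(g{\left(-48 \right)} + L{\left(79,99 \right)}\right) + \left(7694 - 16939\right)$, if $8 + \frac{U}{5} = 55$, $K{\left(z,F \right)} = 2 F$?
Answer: $-9081 - i \sqrt{30} \approx -9081.0 - 5.4772 i$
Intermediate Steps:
$L{\left(S,P \right)} = -63$ ($L{\left(S,P \right)} = -5 - 58 = -63$)
$U = 235$ ($U = -40 + 5 \cdot 55 = -40 + 275 = 235$)
$T = i \sqrt{30}$ ($T = \sqrt{-40 + 2 \cdot 5} = \sqrt{-40 + 10} = \sqrt{-30} = i \sqrt{30} \approx 5.4772 i$)
$g{\left(r \right)} = 227 - i \sqrt{30}$ ($g{\left(r \right)} = -8 + \left(235 - i \sqrt{30}\right) = 227 - i \sqrt{30}$)
$\left(g{\left(-48 \right)} + L{\left(79,99 \right)}\right) + \left(7694 - 16939\right) = \left(\left(227 - i \sqrt{30}\right) - 63\right) + \left(7694 - 16939\right) = \left(164 - i \sqrt{30}\right) + \left(7694 - 16939\right) = \left(164 - i \sqrt{30}\right) - 9245 = -9081 - i \sqrt{30}$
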